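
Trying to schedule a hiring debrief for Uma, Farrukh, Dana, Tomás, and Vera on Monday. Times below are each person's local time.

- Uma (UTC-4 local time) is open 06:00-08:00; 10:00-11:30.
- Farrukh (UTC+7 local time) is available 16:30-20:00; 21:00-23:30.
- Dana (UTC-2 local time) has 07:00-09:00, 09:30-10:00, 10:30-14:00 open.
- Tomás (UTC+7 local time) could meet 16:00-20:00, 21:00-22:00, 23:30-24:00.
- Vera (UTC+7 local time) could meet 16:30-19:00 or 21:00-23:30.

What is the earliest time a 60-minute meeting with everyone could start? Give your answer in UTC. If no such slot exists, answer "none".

Uma in UTC: 10:00-12:00, 14:00-15:30 (add 4h to convert from UTC-4).
Farrukh in UTC: 09:30-13:00, 14:00-16:30 (subtract 7h to convert from UTC+7).
Dana in UTC: 09:00-11:00, 11:30-12:00, 12:30-16:00 (add 2h to convert from UTC-2).
Tomás in UTC: 09:00-13:00, 14:00-15:00, 16:30-17:00 (subtract 7h to convert from UTC+7).
Vera in UTC: 09:30-12:00, 14:00-16:30 (subtract 7h to convert from UTC+7).
Uma ∩ Farrukh: 10:00-12:00, 14:00-15:30.
Uma ∩ Farrukh ∩ Dana: 10:00-11:00, 11:30-12:00, 14:00-15:30.
Uma ∩ Farrukh ∩ Dana ∩ Tomás: 10:00-11:00, 11:30-12:00, 14:00-15:00.
Uma ∩ Farrukh ∩ Dana ∩ Tomás ∩ Vera: 10:00-11:00, 11:30-12:00, 14:00-15:00.
So the common availability across everyone is 10:00-11:00, 11:30-12:00, 14:00-15:00.
The first common window of at least 60 minutes is 10:00-11:00, so the earliest start is 10:00.

10:00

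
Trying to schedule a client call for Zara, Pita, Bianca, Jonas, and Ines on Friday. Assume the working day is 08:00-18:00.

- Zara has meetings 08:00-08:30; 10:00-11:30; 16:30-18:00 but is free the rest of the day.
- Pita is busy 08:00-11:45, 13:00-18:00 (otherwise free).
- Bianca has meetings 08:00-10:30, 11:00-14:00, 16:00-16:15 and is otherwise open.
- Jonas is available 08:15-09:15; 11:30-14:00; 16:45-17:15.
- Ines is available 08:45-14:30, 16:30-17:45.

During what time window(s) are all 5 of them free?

Zara free: 08:30-10:00, 11:30-16:30 (invert busy blocks within the working day).
Pita free: 11:45-13:00 (invert busy blocks within the working day).
Bianca free: 10:30-11:00, 14:00-16:00, 16:15-18:00 (invert busy blocks within the working day).
Jonas free: 08:15-09:15, 11:30-14:00, 16:45-17:15.
Ines free: 08:45-14:30, 16:30-17:45.
Zara ∩ Pita: 11:45-13:00.
Zara ∩ Pita ∩ Bianca: ∅.
Zara ∩ Pita ∩ Bianca ∩ Jonas: ∅.
Zara ∩ Pita ∩ Bianca ∩ Jonas ∩ Ines: ∅.
There is no time when everyone is free.

none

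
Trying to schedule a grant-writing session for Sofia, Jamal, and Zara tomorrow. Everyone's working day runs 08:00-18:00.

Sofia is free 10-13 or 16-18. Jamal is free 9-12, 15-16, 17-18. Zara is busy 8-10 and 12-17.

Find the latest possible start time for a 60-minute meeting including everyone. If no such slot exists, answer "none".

17:00

Sofia free: 10:00-13:00, 16:00-18:00.
Jamal free: 09:00-12:00, 15:00-16:00, 17:00-18:00.
Zara free: 10:00-12:00, 17:00-18:00 (invert busy blocks within the working day).
Sofia ∩ Jamal: 10:00-12:00, 17:00-18:00.
Sofia ∩ Jamal ∩ Zara: 10:00-12:00, 17:00-18:00.
The last common window of at least 60 minutes is 17:00-18:00; a 60-minute meeting can start as late as 17:00 and still end by 18:00.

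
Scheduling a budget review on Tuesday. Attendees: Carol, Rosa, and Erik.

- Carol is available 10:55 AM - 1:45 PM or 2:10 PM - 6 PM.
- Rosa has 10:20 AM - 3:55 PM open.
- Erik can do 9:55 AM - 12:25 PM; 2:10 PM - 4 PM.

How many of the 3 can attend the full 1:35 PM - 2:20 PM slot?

Rosa can make the full 13:35-14:20 slot — that's 1.

1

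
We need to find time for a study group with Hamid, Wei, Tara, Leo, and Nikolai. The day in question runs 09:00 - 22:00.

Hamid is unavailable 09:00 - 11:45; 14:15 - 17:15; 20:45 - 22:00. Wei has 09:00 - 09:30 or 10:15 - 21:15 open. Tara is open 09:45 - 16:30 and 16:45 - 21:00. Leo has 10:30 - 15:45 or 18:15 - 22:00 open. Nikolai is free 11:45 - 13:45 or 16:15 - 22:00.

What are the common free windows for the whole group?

Hamid free: 11:45-14:15, 17:15-20:45 (invert busy blocks within the working day).
Wei free: 09:00-09:30, 10:15-21:15.
Tara free: 09:45-16:30, 16:45-21:00.
Leo free: 10:30-15:45, 18:15-22:00.
Nikolai free: 11:45-13:45, 16:15-22:00.
Hamid ∩ Wei: 11:45-14:15, 17:15-20:45.
Hamid ∩ Wei ∩ Tara: 11:45-14:15, 17:15-20:45.
Hamid ∩ Wei ∩ Tara ∩ Leo: 11:45-14:15, 18:15-20:45.
Hamid ∩ Wei ∩ Tara ∩ Leo ∩ Nikolai: 11:45-13:45, 18:15-20:45.

11:45-13:45, 18:15-20:45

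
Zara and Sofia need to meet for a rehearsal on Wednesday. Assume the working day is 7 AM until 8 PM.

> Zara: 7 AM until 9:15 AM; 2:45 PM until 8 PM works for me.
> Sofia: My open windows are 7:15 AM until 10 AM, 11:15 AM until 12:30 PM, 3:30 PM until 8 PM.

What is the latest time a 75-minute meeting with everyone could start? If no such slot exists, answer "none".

Zara ∩ Sofia: 07:15-09:15, 15:30-20:00.
The last common window of at least 75 minutes is 15:30-20:00; a 75-minute meeting can start as late as 18:45 and still end by 20:00.

18:45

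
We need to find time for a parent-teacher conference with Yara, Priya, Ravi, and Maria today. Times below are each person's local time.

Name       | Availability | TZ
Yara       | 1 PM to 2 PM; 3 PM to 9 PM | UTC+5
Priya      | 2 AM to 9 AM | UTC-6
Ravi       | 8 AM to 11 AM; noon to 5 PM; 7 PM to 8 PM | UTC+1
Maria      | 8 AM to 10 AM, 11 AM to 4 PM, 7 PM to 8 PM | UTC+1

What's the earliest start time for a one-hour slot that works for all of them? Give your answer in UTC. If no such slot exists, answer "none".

Yara in UTC: 08:00-09:00, 10:00-16:00 (subtract 5h to convert from UTC+5).
Priya in UTC: 08:00-15:00 (add 6h to convert from UTC-6).
Ravi in UTC: 07:00-10:00, 11:00-16:00, 18:00-19:00 (subtract 1h to convert from UTC+1).
Maria in UTC: 07:00-09:00, 10:00-15:00, 18:00-19:00 (subtract 1h to convert from UTC+1).
Yara ∩ Priya: 08:00-09:00, 10:00-15:00.
Yara ∩ Priya ∩ Ravi: 08:00-09:00, 11:00-15:00.
Yara ∩ Priya ∩ Ravi ∩ Maria: 08:00-09:00, 11:00-15:00.
The first common window of at least 60 minutes is 08:00-09:00, so the earliest start is 08:00.

08:00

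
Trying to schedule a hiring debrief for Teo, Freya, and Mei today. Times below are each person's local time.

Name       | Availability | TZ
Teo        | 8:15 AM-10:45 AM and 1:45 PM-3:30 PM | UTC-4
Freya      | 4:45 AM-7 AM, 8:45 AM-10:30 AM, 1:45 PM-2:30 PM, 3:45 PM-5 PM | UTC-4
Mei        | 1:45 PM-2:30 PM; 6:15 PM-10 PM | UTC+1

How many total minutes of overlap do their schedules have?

90

Teo in UTC: 12:15-14:45, 17:45-19:30 (add 4h to convert from UTC-4).
Freya in UTC: 08:45-11:00, 12:45-14:30, 17:45-18:30, 19:45-21:00 (add 4h to convert from UTC-4).
Mei in UTC: 12:45-13:30, 17:15-21:00 (subtract 1h to convert from UTC+1).
Teo ∩ Freya: 12:45-14:30, 17:45-18:30.
Teo ∩ Freya ∩ Mei: 12:45-13:30, 17:45-18:30.
So the common availability across everyone is 12:45-13:30, 17:45-18:30.
Summing the common windows: 45 + 45 = 90 minutes.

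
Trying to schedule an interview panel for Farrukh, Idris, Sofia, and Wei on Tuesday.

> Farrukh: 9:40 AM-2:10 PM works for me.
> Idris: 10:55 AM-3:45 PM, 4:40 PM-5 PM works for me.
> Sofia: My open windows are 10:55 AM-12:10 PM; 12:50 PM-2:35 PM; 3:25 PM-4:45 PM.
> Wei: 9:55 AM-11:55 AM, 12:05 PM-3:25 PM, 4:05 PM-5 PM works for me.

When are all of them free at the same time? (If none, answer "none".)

10:55-11:55, 12:05-12:10, 12:50-14:10

Farrukh ∩ Idris: 10:55-14:10.
Farrukh ∩ Idris ∩ Sofia: 10:55-12:10, 12:50-14:10.
Farrukh ∩ Idris ∩ Sofia ∩ Wei: 10:55-11:55, 12:05-12:10, 12:50-14:10.
Those are the intersection windows.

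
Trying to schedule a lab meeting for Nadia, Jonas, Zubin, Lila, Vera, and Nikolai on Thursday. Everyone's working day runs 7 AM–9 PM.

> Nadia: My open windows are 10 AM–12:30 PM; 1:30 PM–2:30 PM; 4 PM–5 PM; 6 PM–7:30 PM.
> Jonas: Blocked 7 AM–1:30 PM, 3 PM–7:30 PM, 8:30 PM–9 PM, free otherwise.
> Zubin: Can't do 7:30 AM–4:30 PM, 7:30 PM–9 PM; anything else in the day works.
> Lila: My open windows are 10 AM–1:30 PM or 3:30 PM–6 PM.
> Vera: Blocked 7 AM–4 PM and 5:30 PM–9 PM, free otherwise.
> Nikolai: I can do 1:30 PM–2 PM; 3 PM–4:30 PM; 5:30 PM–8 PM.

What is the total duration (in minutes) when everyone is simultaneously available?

Nadia free: 10:00-12:30, 13:30-14:30, 16:00-17:00, 18:00-19:30.
Jonas free: 13:30-15:00, 19:30-20:30 (invert busy blocks within the working day).
Zubin free: 07:00-07:30, 16:30-19:30 (invert busy blocks within the working day).
Lila free: 10:00-13:30, 15:30-18:00.
Vera free: 16:00-17:30 (invert busy blocks within the working day).
Nikolai free: 13:30-14:00, 15:00-16:30, 17:30-20:00.
Nadia ∩ Jonas: 13:30-14:30.
Nadia ∩ Jonas ∩ Zubin: ∅.
Nadia ∩ Jonas ∩ Zubin ∩ Lila: ∅.
Nadia ∩ Jonas ∩ Zubin ∩ Lila ∩ Vera: ∅.
Nadia ∩ Jonas ∩ Zubin ∩ Lila ∩ Vera ∩ Nikolai: ∅.
There is no time when everyone is free.
There is no common window, so the total is 0 minutes.

0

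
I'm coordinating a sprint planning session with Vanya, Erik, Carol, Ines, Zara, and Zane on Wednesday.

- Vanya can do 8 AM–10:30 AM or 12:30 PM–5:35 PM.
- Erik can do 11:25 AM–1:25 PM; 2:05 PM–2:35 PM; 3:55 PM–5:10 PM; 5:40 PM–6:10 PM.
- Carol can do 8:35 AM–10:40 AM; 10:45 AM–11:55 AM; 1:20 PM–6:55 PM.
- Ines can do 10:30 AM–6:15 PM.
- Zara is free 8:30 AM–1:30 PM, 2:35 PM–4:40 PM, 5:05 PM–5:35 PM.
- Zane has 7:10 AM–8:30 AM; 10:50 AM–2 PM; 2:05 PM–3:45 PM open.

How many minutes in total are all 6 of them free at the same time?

5

Vanya ∩ Erik: 12:30-13:25, 14:05-14:35, 15:55-17:10.
Vanya ∩ Erik ∩ Carol: 13:20-13:25, 14:05-14:35, 15:55-17:10.
Vanya ∩ Erik ∩ Carol ∩ Ines: 13:20-13:25, 14:05-14:35, 15:55-17:10.
Vanya ∩ Erik ∩ Carol ∩ Ines ∩ Zara: 13:20-13:25, 15:55-16:40, 17:05-17:10.
Vanya ∩ Erik ∩ Carol ∩ Ines ∩ Zara ∩ Zane: 13:20-13:25.
That's a single block of 5 minutes.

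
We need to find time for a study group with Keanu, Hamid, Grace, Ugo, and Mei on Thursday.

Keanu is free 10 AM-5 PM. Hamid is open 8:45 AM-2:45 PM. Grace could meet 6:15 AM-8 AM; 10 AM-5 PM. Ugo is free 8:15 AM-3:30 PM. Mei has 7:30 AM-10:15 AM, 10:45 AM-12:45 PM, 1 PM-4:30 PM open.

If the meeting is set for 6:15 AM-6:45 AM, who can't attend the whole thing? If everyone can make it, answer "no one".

Hamid, Keanu, Mei, Ugo

Keanu: not fully free for 06:15-06:45. Hamid: not fully free for 06:15-06:45. Grace: free for 06:15-06:45. Ugo: not fully free for 06:15-06:45. Mei: not fully free for 06:15-06:45.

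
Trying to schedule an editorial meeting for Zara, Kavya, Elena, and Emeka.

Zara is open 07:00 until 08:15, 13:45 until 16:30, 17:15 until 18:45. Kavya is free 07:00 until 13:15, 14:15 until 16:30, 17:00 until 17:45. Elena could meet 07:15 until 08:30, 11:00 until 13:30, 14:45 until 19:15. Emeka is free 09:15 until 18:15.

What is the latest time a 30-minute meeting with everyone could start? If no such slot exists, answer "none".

17:15

Zara ∩ Kavya: 07:00-08:15, 14:15-16:30, 17:15-17:45.
Zara ∩ Kavya ∩ Elena: 07:15-08:15, 14:45-16:30, 17:15-17:45.
Zara ∩ Kavya ∩ Elena ∩ Emeka: 14:45-16:30, 17:15-17:45.
So the common availability across everyone is 14:45-16:30, 17:15-17:45.
The last common window of at least 30 minutes is 17:15-17:45; a 30-minute meeting can start as late as 17:15 and still end by 17:45.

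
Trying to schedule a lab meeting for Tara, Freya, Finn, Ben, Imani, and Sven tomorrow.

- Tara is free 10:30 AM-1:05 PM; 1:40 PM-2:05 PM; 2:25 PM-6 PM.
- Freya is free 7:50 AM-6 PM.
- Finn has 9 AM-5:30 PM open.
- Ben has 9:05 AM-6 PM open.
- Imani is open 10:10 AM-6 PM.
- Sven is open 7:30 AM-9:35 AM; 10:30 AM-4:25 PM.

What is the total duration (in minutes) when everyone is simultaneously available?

Tara ∩ Freya: 10:30-13:05, 13:40-14:05, 14:25-18:00.
Tara ∩ Freya ∩ Finn: 10:30-13:05, 13:40-14:05, 14:25-17:30.
Tara ∩ Freya ∩ Finn ∩ Ben: 10:30-13:05, 13:40-14:05, 14:25-17:30.
Tara ∩ Freya ∩ Finn ∩ Ben ∩ Imani: 10:30-13:05, 13:40-14:05, 14:25-17:30.
Tara ∩ Freya ∩ Finn ∩ Ben ∩ Imani ∩ Sven: 10:30-13:05, 13:40-14:05, 14:25-16:25.
Summing the common windows: 155 + 25 + 120 = 300 minutes.

300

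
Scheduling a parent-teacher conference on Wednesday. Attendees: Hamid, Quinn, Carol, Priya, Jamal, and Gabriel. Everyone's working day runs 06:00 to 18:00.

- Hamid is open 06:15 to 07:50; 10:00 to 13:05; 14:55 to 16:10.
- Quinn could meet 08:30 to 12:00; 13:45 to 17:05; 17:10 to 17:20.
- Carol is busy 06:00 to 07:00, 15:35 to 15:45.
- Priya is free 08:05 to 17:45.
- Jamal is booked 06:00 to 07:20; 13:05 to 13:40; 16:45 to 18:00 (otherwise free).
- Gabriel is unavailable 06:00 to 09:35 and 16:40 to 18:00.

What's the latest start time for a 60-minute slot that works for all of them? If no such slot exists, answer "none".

Hamid free: 06:15-07:50, 10:00-13:05, 14:55-16:10.
Quinn free: 08:30-12:00, 13:45-17:05, 17:10-17:20.
Carol free: 07:00-15:35, 15:45-18:00 (invert busy blocks within the working day).
Priya free: 08:05-17:45.
Jamal free: 07:20-13:05, 13:40-16:45 (invert busy blocks within the working day).
Gabriel free: 09:35-16:40 (invert busy blocks within the working day).
Hamid ∩ Quinn: 10:00-12:00, 14:55-16:10.
Hamid ∩ Quinn ∩ Carol: 10:00-12:00, 14:55-15:35, 15:45-16:10.
Hamid ∩ Quinn ∩ Carol ∩ Priya: 10:00-12:00, 14:55-15:35, 15:45-16:10.
Hamid ∩ Quinn ∩ Carol ∩ Priya ∩ Jamal: 10:00-12:00, 14:55-15:35, 15:45-16:10.
Hamid ∩ Quinn ∩ Carol ∩ Priya ∩ Jamal ∩ Gabriel: 10:00-12:00, 14:55-15:35, 15:45-16:10.
Those are the intersection windows.
The last common window of at least 60 minutes is 10:00-12:00; a 60-minute meeting can start as late as 11:00 and still end by 12:00.

11:00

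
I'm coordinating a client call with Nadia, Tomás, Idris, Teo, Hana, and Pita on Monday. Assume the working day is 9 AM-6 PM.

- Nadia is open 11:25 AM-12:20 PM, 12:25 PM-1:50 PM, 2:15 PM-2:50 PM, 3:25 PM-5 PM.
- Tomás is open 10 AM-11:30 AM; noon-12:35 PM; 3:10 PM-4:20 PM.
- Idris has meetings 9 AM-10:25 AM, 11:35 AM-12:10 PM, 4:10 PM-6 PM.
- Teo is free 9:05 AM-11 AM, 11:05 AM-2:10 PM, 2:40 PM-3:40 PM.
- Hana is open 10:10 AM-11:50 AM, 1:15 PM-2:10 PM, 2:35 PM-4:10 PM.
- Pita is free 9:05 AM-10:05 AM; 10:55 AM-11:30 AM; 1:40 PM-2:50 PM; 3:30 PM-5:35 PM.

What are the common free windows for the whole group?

11:25-11:30, 15:30-15:40

Nadia free: 11:25-12:20, 12:25-13:50, 14:15-14:50, 15:25-17:00.
Tomás free: 10:00-11:30, 12:00-12:35, 15:10-16:20.
Idris free: 10:25-11:35, 12:10-16:10 (invert busy blocks within the working day).
Teo free: 09:05-11:00, 11:05-14:10, 14:40-15:40.
Hana free: 10:10-11:50, 13:15-14:10, 14:35-16:10.
Pita free: 09:05-10:05, 10:55-11:30, 13:40-14:50, 15:30-17:35.
Nadia ∩ Tomás: 11:25-11:30, 12:00-12:20, 12:25-12:35, 15:25-16:20.
Nadia ∩ Tomás ∩ Idris: 11:25-11:30, 12:10-12:20, 12:25-12:35, 15:25-16:10.
Nadia ∩ Tomás ∩ Idris ∩ Teo: 11:25-11:30, 12:10-12:20, 12:25-12:35, 15:25-15:40.
Nadia ∩ Tomás ∩ Idris ∩ Teo ∩ Hana: 11:25-11:30, 15:25-15:40.
Nadia ∩ Tomás ∩ Idris ∩ Teo ∩ Hana ∩ Pita: 11:25-11:30, 15:30-15:40.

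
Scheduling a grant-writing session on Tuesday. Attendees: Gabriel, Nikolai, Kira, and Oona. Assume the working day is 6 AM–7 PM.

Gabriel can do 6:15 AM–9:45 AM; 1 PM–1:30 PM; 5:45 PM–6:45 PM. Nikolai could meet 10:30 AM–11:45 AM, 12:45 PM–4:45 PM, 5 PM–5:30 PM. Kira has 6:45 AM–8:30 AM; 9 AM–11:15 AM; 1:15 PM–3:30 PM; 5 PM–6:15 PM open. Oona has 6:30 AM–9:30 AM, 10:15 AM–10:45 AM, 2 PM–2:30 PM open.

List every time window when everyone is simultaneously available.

Gabriel ∩ Nikolai: 13:00-13:30.
Gabriel ∩ Nikolai ∩ Kira: 13:15-13:30.
Gabriel ∩ Nikolai ∩ Kira ∩ Oona: ∅.
There is no time when everyone is free.

none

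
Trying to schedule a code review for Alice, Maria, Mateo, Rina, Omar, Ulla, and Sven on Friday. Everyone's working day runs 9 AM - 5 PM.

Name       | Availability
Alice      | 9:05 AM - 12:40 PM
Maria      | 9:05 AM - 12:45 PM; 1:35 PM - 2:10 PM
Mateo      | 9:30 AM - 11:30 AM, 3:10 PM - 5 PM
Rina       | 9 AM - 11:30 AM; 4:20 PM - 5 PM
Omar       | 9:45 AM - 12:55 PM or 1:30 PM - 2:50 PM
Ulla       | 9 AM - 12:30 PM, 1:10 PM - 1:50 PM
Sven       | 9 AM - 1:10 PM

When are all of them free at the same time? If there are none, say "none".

09:45-11:30

Alice ∩ Maria: 09:05-12:40.
Alice ∩ Maria ∩ Mateo: 09:30-11:30.
Alice ∩ Maria ∩ Mateo ∩ Rina: 09:30-11:30.
Alice ∩ Maria ∩ Mateo ∩ Rina ∩ Omar: 09:45-11:30.
Alice ∩ Maria ∩ Mateo ∩ Rina ∩ Omar ∩ Ulla: 09:45-11:30.
Alice ∩ Maria ∩ Mateo ∩ Rina ∩ Omar ∩ Ulla ∩ Sven: 09:45-11:30.
Those are the intersection windows.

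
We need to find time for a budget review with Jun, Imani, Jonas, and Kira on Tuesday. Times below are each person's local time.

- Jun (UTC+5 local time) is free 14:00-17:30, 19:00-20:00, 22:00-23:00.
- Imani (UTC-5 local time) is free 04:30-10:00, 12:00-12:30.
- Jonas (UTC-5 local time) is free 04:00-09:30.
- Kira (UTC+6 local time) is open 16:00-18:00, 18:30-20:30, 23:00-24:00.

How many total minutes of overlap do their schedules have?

Jun in UTC: 09:00-12:30, 14:00-15:00, 17:00-18:00 (subtract 5h to convert from UTC+5).
Imani in UTC: 09:30-15:00, 17:00-17:30 (add 5h to convert from UTC-5).
Jonas in UTC: 09:00-14:30 (add 5h to convert from UTC-5).
Kira in UTC: 10:00-12:00, 12:30-14:30, 17:00-18:00 (subtract 6h to convert from UTC+6).
Jun ∩ Imani: 09:30-12:30, 14:00-15:00, 17:00-17:30.
Jun ∩ Imani ∩ Jonas: 09:30-12:30, 14:00-14:30.
Jun ∩ Imani ∩ Jonas ∩ Kira: 10:00-12:00, 14:00-14:30.
So the common availability across everyone is 10:00-12:00, 14:00-14:30.
Summing the common windows: 120 + 30 = 150 minutes.

150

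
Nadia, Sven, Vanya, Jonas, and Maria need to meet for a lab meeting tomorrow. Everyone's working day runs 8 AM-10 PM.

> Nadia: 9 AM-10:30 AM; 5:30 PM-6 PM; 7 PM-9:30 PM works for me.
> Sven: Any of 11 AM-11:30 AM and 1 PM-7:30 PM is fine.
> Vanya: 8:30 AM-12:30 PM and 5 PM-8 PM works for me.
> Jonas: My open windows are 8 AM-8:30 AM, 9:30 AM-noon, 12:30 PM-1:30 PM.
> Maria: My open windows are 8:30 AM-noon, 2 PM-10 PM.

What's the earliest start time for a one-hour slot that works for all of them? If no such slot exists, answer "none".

Nadia ∩ Sven: 17:30-18:00, 19:00-19:30.
Nadia ∩ Sven ∩ Vanya: 17:30-18:00, 19:00-19:30.
Nadia ∩ Sven ∩ Vanya ∩ Jonas: ∅.
Nadia ∩ Sven ∩ Vanya ∩ Jonas ∩ Maria: ∅.
There is no time when everyone is free.
No common window is at least 60 minutes long.

none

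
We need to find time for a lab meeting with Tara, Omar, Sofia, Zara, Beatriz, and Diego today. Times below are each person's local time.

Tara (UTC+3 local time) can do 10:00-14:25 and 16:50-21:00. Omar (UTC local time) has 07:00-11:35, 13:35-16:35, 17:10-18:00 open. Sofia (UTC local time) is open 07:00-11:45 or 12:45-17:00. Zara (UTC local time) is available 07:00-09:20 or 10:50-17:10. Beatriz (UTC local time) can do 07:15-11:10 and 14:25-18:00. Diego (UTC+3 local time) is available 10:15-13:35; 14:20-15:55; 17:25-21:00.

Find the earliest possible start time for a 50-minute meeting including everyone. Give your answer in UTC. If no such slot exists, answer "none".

07:15

Tara in UTC: 07:00-11:25, 13:50-18:00 (subtract 3h to convert from UTC+3).
Omar in UTC: 07:00-11:35, 13:35-16:35, 17:10-18:00.
Sofia in UTC: 07:00-11:45, 12:45-17:00.
Zara in UTC: 07:00-09:20, 10:50-17:10.
Beatriz in UTC: 07:15-11:10, 14:25-18:00.
Diego in UTC: 07:15-10:35, 11:20-12:55, 14:25-18:00 (subtract 3h to convert from UTC+3).
Tara ∩ Omar: 07:00-11:25, 13:50-16:35, 17:10-18:00.
Tara ∩ Omar ∩ Sofia: 07:00-11:25, 13:50-16:35.
Tara ∩ Omar ∩ Sofia ∩ Zara: 07:00-09:20, 10:50-11:25, 13:50-16:35.
Tara ∩ Omar ∩ Sofia ∩ Zara ∩ Beatriz: 07:15-09:20, 10:50-11:10, 14:25-16:35.
Tara ∩ Omar ∩ Sofia ∩ Zara ∩ Beatriz ∩ Diego: 07:15-09:20, 14:25-16:35.
The first common window of at least 50 minutes is 07:15-09:20, so the earliest start is 07:15.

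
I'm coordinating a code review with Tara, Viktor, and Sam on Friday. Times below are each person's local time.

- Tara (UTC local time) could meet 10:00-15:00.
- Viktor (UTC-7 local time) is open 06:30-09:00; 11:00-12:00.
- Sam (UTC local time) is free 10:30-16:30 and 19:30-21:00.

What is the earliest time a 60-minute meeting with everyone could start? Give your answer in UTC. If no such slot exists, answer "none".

13:30

Tara in UTC: 10:00-15:00.
Viktor in UTC: 13:30-16:00, 18:00-19:00 (add 7h to convert from UTC-7).
Sam in UTC: 10:30-16:30, 19:30-21:00.
Tara ∩ Viktor: 13:30-15:00.
Tara ∩ Viktor ∩ Sam: 13:30-15:00.
The first common window of at least 60 minutes is 13:30-15:00, so the earliest start is 13:30.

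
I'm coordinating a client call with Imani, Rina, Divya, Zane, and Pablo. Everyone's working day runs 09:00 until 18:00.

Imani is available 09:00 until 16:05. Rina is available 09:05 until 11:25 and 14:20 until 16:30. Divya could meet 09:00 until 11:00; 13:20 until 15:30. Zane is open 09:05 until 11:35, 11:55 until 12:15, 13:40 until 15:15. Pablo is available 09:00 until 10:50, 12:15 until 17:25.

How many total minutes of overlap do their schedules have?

Imani ∩ Rina: 09:05-11:25, 14:20-16:05.
Imani ∩ Rina ∩ Divya: 09:05-11:00, 14:20-15:30.
Imani ∩ Rina ∩ Divya ∩ Zane: 09:05-11:00, 14:20-15:15.
Imani ∩ Rina ∩ Divya ∩ Zane ∩ Pablo: 09:05-10:50, 14:20-15:15.
Summing the common windows: 105 + 55 = 160 minutes.

160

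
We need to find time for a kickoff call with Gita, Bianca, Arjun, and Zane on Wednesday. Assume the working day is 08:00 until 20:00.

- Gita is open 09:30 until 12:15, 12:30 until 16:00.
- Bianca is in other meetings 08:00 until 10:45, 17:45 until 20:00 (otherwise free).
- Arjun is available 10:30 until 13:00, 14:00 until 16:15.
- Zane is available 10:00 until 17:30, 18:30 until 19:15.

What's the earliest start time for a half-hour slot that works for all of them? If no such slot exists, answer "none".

10:45

Gita free: 09:30-12:15, 12:30-16:00.
Bianca free: 10:45-17:45 (invert busy blocks within the working day).
Arjun free: 10:30-13:00, 14:00-16:15.
Zane free: 10:00-17:30, 18:30-19:15.
Gita ∩ Bianca: 10:45-12:15, 12:30-16:00.
Gita ∩ Bianca ∩ Arjun: 10:45-12:15, 12:30-13:00, 14:00-16:00.
Gita ∩ Bianca ∩ Arjun ∩ Zane: 10:45-12:15, 12:30-13:00, 14:00-16:00.
The first common window of at least 30 minutes is 10:45-12:15, so the earliest start is 10:45.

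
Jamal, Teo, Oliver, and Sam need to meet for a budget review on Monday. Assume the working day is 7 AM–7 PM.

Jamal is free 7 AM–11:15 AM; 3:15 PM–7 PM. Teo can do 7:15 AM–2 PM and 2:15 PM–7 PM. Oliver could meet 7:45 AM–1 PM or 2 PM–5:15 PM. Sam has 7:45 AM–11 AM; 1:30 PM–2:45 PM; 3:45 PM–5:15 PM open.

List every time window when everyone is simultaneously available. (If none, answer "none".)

Jamal ∩ Teo: 07:15-11:15, 15:15-19:00.
Jamal ∩ Teo ∩ Oliver: 07:45-11:15, 15:15-17:15.
Jamal ∩ Teo ∩ Oliver ∩ Sam: 07:45-11:00, 15:45-17:15.

07:45-11:00, 15:45-17:15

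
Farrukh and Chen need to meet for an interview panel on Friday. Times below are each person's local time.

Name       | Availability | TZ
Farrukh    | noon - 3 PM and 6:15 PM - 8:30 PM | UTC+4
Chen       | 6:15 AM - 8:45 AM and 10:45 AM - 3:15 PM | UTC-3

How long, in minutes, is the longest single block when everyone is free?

135

Farrukh in UTC: 08:00-11:00, 14:15-16:30 (subtract 4h to convert from UTC+4).
Chen in UTC: 09:15-11:45, 13:45-18:15 (add 3h to convert from UTC-3).
Farrukh ∩ Chen: 09:15-11:00, 14:15-16:30.
So the common availability across everyone is 09:15-11:00, 14:15-16:30.
The longest is 14:15-16:30 at 135 minutes.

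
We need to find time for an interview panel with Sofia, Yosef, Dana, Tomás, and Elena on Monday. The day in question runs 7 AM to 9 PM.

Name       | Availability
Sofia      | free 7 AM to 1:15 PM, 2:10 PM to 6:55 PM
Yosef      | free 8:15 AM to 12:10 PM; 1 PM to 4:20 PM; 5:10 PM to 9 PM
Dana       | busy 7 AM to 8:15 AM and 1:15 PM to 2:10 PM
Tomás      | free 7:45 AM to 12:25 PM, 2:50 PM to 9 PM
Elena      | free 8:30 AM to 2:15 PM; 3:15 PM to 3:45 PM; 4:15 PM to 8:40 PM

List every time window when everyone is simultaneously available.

Sofia free: 07:00-13:15, 14:10-18:55.
Yosef free: 08:15-12:10, 13:00-16:20, 17:10-21:00.
Dana free: 08:15-13:15, 14:10-21:00 (invert busy blocks within the working day).
Tomás free: 07:45-12:25, 14:50-21:00.
Elena free: 08:30-14:15, 15:15-15:45, 16:15-20:40.
Sofia ∩ Yosef: 08:15-12:10, 13:00-13:15, 14:10-16:20, 17:10-18:55.
Sofia ∩ Yosef ∩ Dana: 08:15-12:10, 13:00-13:15, 14:10-16:20, 17:10-18:55.
Sofia ∩ Yosef ∩ Dana ∩ Tomás: 08:15-12:10, 14:50-16:20, 17:10-18:55.
Sofia ∩ Yosef ∩ Dana ∩ Tomás ∩ Elena: 08:30-12:10, 15:15-15:45, 16:15-16:20, 17:10-18:55.
So the common availability across everyone is 08:30-12:10, 15:15-15:45, 16:15-16:20, 17:10-18:55.

08:30-12:10, 15:15-15:45, 16:15-16:20, 17:10-18:55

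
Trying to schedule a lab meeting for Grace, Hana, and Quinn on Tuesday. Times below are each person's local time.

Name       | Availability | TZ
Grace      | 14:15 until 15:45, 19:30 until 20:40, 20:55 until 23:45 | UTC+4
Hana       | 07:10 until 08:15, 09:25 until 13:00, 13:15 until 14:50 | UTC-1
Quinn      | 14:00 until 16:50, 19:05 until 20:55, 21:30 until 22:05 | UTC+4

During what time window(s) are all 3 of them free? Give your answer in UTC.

10:25-11:45, 15:30-15:50

Grace in UTC: 10:15-11:45, 15:30-16:40, 16:55-19:45 (subtract 4h to convert from UTC+4).
Hana in UTC: 08:10-09:15, 10:25-14:00, 14:15-15:50 (add 1h to convert from UTC-1).
Quinn in UTC: 10:00-12:50, 15:05-16:55, 17:30-18:05 (subtract 4h to convert from UTC+4).
Grace ∩ Hana: 10:25-11:45, 15:30-15:50.
Grace ∩ Hana ∩ Quinn: 10:25-11:45, 15:30-15:50.
So the common availability across everyone is 10:25-11:45, 15:30-15:50.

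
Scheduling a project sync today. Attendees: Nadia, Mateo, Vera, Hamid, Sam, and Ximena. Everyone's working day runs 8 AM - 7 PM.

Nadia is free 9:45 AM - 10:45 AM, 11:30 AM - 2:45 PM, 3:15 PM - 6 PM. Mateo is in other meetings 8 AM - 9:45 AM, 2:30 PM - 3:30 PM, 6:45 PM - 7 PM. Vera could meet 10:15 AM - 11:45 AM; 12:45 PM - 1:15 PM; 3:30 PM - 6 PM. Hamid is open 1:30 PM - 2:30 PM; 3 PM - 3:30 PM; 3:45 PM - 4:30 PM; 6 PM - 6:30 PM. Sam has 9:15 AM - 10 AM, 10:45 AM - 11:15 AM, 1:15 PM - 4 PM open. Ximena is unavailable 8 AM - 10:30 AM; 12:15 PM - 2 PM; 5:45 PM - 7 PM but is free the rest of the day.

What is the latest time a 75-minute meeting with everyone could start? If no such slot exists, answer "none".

Nadia free: 09:45-10:45, 11:30-14:45, 15:15-18:00.
Mateo free: 09:45-14:30, 15:30-18:45 (invert busy blocks within the working day).
Vera free: 10:15-11:45, 12:45-13:15, 15:30-18:00.
Hamid free: 13:30-14:30, 15:00-15:30, 15:45-16:30, 18:00-18:30.
Sam free: 09:15-10:00, 10:45-11:15, 13:15-16:00.
Ximena free: 10:30-12:15, 14:00-17:45 (invert busy blocks within the working day).
Nadia ∩ Mateo: 09:45-10:45, 11:30-14:30, 15:30-18:00.
Nadia ∩ Mateo ∩ Vera: 10:15-10:45, 11:30-11:45, 12:45-13:15, 15:30-18:00.
Nadia ∩ Mateo ∩ Vera ∩ Hamid: 15:45-16:30.
Nadia ∩ Mateo ∩ Vera ∩ Hamid ∩ Sam: 15:45-16:00.
Nadia ∩ Mateo ∩ Vera ∩ Hamid ∩ Sam ∩ Ximena: 15:45-16:00.
No common window is at least 75 minutes long.

none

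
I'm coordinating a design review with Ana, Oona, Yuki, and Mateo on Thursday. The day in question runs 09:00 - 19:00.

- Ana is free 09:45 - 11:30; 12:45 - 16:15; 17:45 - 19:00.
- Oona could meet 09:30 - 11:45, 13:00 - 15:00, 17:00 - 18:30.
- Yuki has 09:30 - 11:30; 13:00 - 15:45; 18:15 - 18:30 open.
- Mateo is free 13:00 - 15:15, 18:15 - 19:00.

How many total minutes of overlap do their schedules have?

135

Ana ∩ Oona: 09:45-11:30, 13:00-15:00, 17:45-18:30.
Ana ∩ Oona ∩ Yuki: 09:45-11:30, 13:00-15:00, 18:15-18:30.
Ana ∩ Oona ∩ Yuki ∩ Mateo: 13:00-15:00, 18:15-18:30.
Summing the common windows: 120 + 15 = 135 minutes.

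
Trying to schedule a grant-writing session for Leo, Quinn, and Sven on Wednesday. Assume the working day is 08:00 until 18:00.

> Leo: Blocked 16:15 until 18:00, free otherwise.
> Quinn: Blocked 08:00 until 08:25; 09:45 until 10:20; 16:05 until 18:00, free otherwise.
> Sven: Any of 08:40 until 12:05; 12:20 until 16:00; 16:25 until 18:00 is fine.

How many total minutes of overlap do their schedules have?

390

Leo free: 08:00-16:15 (invert busy blocks within the working day).
Quinn free: 08:25-09:45, 10:20-16:05 (invert busy blocks within the working day).
Sven free: 08:40-12:05, 12:20-16:00, 16:25-18:00.
Leo ∩ Quinn: 08:25-09:45, 10:20-16:05.
Leo ∩ Quinn ∩ Sven: 08:40-09:45, 10:20-12:05, 12:20-16:00.
Summing the common windows: 65 + 105 + 220 = 390 minutes.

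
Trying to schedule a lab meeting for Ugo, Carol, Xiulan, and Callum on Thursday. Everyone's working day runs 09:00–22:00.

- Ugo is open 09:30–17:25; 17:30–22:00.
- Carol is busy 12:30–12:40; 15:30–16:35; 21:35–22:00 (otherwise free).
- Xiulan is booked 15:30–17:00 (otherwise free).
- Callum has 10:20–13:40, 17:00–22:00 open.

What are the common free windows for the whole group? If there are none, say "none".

10:20-12:30, 12:40-13:40, 17:00-17:25, 17:30-21:35

Ugo free: 09:30-17:25, 17:30-22:00.
Carol free: 09:00-12:30, 12:40-15:30, 16:35-21:35 (invert busy blocks within the working day).
Xiulan free: 09:00-15:30, 17:00-22:00 (invert busy blocks within the working day).
Callum free: 10:20-13:40, 17:00-22:00.
Ugo ∩ Carol: 09:30-12:30, 12:40-15:30, 16:35-17:25, 17:30-21:35.
Ugo ∩ Carol ∩ Xiulan: 09:30-12:30, 12:40-15:30, 17:00-17:25, 17:30-21:35.
Ugo ∩ Carol ∩ Xiulan ∩ Callum: 10:20-12:30, 12:40-13:40, 17:00-17:25, 17:30-21:35.
So the common availability across everyone is 10:20-12:30, 12:40-13:40, 17:00-17:25, 17:30-21:35.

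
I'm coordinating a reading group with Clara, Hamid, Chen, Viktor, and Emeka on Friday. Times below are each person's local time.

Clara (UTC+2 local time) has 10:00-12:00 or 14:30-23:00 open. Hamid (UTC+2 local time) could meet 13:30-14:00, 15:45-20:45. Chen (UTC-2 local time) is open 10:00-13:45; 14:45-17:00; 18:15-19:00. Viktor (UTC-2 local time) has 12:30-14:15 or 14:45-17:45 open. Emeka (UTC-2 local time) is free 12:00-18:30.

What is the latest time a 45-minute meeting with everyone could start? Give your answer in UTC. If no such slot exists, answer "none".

Clara in UTC: 08:00-10:00, 12:30-21:00 (subtract 2h to convert from UTC+2).
Hamid in UTC: 11:30-12:00, 13:45-18:45 (subtract 2h to convert from UTC+2).
Chen in UTC: 12:00-15:45, 16:45-19:00, 20:15-21:00 (add 2h to convert from UTC-2).
Viktor in UTC: 14:30-16:15, 16:45-19:45 (add 2h to convert from UTC-2).
Emeka in UTC: 14:00-20:30 (add 2h to convert from UTC-2).
Clara ∩ Hamid: 13:45-18:45.
Clara ∩ Hamid ∩ Chen: 13:45-15:45, 16:45-18:45.
Clara ∩ Hamid ∩ Chen ∩ Viktor: 14:30-15:45, 16:45-18:45.
Clara ∩ Hamid ∩ Chen ∩ Viktor ∩ Emeka: 14:30-15:45, 16:45-18:45.
Those are the intersection windows.
The last common window of at least 45 minutes is 16:45-18:45; a 45-minute meeting can start as late as 18:00 and still end by 18:45.

18:00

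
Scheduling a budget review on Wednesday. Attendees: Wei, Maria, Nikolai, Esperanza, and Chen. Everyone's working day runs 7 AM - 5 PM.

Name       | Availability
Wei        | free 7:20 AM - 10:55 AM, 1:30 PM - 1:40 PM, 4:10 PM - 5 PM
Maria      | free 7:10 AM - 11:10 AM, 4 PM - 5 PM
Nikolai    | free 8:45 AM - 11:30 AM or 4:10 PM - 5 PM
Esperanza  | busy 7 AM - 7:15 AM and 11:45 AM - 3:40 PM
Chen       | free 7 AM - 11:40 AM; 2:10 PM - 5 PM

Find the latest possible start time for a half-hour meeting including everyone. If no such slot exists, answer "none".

16:30

Wei free: 07:20-10:55, 13:30-13:40, 16:10-17:00.
Maria free: 07:10-11:10, 16:00-17:00.
Nikolai free: 08:45-11:30, 16:10-17:00.
Esperanza free: 07:15-11:45, 15:40-17:00 (invert busy blocks within the working day).
Chen free: 07:00-11:40, 14:10-17:00.
Wei ∩ Maria: 07:20-10:55, 16:10-17:00.
Wei ∩ Maria ∩ Nikolai: 08:45-10:55, 16:10-17:00.
Wei ∩ Maria ∩ Nikolai ∩ Esperanza: 08:45-10:55, 16:10-17:00.
Wei ∩ Maria ∩ Nikolai ∩ Esperanza ∩ Chen: 08:45-10:55, 16:10-17:00.
Those are the intersection windows.
The last common window of at least 30 minutes is 16:10-17:00; a 30-minute meeting can start as late as 16:30 and still end by 17:00.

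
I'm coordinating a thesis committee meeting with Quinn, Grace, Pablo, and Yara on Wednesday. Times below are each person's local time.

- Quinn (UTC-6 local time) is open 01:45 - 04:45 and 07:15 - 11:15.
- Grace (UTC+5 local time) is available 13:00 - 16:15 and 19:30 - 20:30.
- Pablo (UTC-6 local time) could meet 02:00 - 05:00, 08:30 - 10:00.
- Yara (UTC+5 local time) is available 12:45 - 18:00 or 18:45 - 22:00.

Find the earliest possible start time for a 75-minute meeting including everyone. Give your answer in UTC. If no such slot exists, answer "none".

Quinn in UTC: 07:45-10:45, 13:15-17:15 (add 6h to convert from UTC-6).
Grace in UTC: 08:00-11:15, 14:30-15:30 (subtract 5h to convert from UTC+5).
Pablo in UTC: 08:00-11:00, 14:30-16:00 (add 6h to convert from UTC-6).
Yara in UTC: 07:45-13:00, 13:45-17:00 (subtract 5h to convert from UTC+5).
Quinn ∩ Grace: 08:00-10:45, 14:30-15:30.
Quinn ∩ Grace ∩ Pablo: 08:00-10:45, 14:30-15:30.
Quinn ∩ Grace ∩ Pablo ∩ Yara: 08:00-10:45, 14:30-15:30.
So the common availability across everyone is 08:00-10:45, 14:30-15:30.
The first common window of at least 75 minutes is 08:00-10:45, so the earliest start is 08:00.

08:00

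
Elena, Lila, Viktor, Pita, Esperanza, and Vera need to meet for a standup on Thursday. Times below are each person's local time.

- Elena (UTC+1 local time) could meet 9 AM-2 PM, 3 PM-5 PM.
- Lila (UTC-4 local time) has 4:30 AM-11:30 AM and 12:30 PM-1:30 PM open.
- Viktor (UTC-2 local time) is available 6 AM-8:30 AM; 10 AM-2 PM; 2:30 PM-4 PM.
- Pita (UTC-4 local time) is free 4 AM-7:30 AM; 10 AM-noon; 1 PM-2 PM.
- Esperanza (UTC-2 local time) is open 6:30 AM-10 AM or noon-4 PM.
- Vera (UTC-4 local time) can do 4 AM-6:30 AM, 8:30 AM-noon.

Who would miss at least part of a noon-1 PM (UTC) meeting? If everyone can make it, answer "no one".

Elena in UTC: 08:00-13:00, 14:00-16:00 (subtract 1h to convert from UTC+1).
Lila in UTC: 08:30-15:30, 16:30-17:30 (add 4h to convert from UTC-4).
Viktor in UTC: 08:00-10:30, 12:00-16:00, 16:30-18:00 (add 2h to convert from UTC-2).
Pita in UTC: 08:00-11:30, 14:00-16:00, 17:00-18:00 (add 4h to convert from UTC-4).
Esperanza in UTC: 08:30-12:00, 14:00-18:00 (add 2h to convert from UTC-2).
Vera in UTC: 08:00-10:30, 12:30-16:00 (add 4h to convert from UTC-4).
Elena: free for 12:00-13:00. Lila: free for 12:00-13:00. Viktor: free for 12:00-13:00. Pita: not fully free for 12:00-13:00. Esperanza: not fully free for 12:00-13:00. Vera: not fully free for 12:00-13:00.

Esperanza, Pita, Vera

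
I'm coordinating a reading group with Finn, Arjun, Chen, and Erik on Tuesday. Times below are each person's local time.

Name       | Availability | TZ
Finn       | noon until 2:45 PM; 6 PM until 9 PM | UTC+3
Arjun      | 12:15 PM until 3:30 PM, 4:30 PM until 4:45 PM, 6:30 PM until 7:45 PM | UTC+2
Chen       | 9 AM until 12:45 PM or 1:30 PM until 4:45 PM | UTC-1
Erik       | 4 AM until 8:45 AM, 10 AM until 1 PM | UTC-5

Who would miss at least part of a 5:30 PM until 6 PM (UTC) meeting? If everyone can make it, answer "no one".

Finn in UTC: 09:00-11:45, 15:00-18:00 (subtract 3h to convert from UTC+3).
Arjun in UTC: 10:15-13:30, 14:30-14:45, 16:30-17:45 (subtract 2h to convert from UTC+2).
Chen in UTC: 10:00-13:45, 14:30-17:45 (add 1h to convert from UTC-1).
Erik in UTC: 09:00-13:45, 15:00-18:00 (add 5h to convert from UTC-5).
Finn: free for 17:30-18:00. Arjun: not fully free for 17:30-18:00. Chen: not fully free for 17:30-18:00. Erik: free for 17:30-18:00.

Arjun, Chen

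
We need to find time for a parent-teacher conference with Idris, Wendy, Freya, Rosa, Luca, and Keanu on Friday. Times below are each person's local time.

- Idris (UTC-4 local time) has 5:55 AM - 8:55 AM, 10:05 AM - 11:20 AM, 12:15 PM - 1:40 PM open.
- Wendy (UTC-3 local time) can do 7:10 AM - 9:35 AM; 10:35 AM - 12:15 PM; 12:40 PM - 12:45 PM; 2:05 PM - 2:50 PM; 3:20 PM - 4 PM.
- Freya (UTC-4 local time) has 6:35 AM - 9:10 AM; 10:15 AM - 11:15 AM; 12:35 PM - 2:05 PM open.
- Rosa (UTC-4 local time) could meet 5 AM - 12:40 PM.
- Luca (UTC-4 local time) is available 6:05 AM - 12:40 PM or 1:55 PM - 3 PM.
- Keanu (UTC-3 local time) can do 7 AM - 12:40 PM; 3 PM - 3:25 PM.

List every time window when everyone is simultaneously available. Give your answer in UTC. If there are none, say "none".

10:35-12:35, 14:15-15:15

Idris in UTC: 09:55-12:55, 14:05-15:20, 16:15-17:40 (add 4h to convert from UTC-4).
Wendy in UTC: 10:10-12:35, 13:35-15:15, 15:40-15:45, 17:05-17:50, 18:20-19:00 (add 3h to convert from UTC-3).
Freya in UTC: 10:35-13:10, 14:15-15:15, 16:35-18:05 (add 4h to convert from UTC-4).
Rosa in UTC: 09:00-16:40 (add 4h to convert from UTC-4).
Luca in UTC: 10:05-16:40, 17:55-19:00 (add 4h to convert from UTC-4).
Keanu in UTC: 10:00-15:40, 18:00-18:25 (add 3h to convert from UTC-3).
Idris ∩ Wendy: 10:10-12:35, 14:05-15:15, 17:05-17:40.
Idris ∩ Wendy ∩ Freya: 10:35-12:35, 14:15-15:15, 17:05-17:40.
Idris ∩ Wendy ∩ Freya ∩ Rosa: 10:35-12:35, 14:15-15:15.
Idris ∩ Wendy ∩ Freya ∩ Rosa ∩ Luca: 10:35-12:35, 14:15-15:15.
Idris ∩ Wendy ∩ Freya ∩ Rosa ∩ Luca ∩ Keanu: 10:35-12:35, 14:15-15:15.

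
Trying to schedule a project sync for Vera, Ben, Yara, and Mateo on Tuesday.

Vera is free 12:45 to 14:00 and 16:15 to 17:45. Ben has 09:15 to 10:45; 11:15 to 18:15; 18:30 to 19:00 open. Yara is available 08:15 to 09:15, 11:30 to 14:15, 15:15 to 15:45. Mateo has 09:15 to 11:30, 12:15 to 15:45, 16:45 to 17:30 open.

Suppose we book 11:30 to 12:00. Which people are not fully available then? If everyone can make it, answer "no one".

Vera: not fully free for 11:30-12:00. Ben: free for 11:30-12:00. Yara: free for 11:30-12:00. Mateo: not fully free for 11:30-12:00.

Mateo, Vera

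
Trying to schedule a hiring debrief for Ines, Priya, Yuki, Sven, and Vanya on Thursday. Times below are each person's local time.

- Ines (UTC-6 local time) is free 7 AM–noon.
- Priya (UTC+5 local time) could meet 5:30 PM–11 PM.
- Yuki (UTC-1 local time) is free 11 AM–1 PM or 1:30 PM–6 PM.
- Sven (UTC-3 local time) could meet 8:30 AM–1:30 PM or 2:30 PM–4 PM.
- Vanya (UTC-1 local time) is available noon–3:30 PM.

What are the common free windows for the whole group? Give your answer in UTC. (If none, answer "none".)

13:00-14:00, 14:30-16:30

Ines in UTC: 13:00-18:00 (add 6h to convert from UTC-6).
Priya in UTC: 12:30-18:00 (subtract 5h to convert from UTC+5).
Yuki in UTC: 12:00-14:00, 14:30-19:00 (add 1h to convert from UTC-1).
Sven in UTC: 11:30-16:30, 17:30-19:00 (add 3h to convert from UTC-3).
Vanya in UTC: 13:00-16:30 (add 1h to convert from UTC-1).
Ines ∩ Priya: 13:00-18:00.
Ines ∩ Priya ∩ Yuki: 13:00-14:00, 14:30-18:00.
Ines ∩ Priya ∩ Yuki ∩ Sven: 13:00-14:00, 14:30-16:30, 17:30-18:00.
Ines ∩ Priya ∩ Yuki ∩ Sven ∩ Vanya: 13:00-14:00, 14:30-16:30.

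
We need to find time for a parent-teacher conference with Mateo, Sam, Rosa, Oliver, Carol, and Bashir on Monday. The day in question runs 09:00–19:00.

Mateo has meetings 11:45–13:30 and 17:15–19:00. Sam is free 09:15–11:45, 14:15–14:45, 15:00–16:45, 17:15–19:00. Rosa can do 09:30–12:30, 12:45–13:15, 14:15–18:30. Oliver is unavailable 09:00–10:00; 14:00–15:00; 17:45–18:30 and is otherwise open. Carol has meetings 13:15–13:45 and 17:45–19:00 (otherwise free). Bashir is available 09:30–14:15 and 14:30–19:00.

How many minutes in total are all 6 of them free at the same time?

Mateo free: 09:00-11:45, 13:30-17:15 (invert busy blocks within the working day).
Sam free: 09:15-11:45, 14:15-14:45, 15:00-16:45, 17:15-19:00.
Rosa free: 09:30-12:30, 12:45-13:15, 14:15-18:30.
Oliver free: 10:00-14:00, 15:00-17:45, 18:30-19:00 (invert busy blocks within the working day).
Carol free: 09:00-13:15, 13:45-17:45 (invert busy blocks within the working day).
Bashir free: 09:30-14:15, 14:30-19:00.
Mateo ∩ Sam: 09:15-11:45, 14:15-14:45, 15:00-16:45.
Mateo ∩ Sam ∩ Rosa: 09:30-11:45, 14:15-14:45, 15:00-16:45.
Mateo ∩ Sam ∩ Rosa ∩ Oliver: 10:00-11:45, 15:00-16:45.
Mateo ∩ Sam ∩ Rosa ∩ Oliver ∩ Carol: 10:00-11:45, 15:00-16:45.
Mateo ∩ Sam ∩ Rosa ∩ Oliver ∩ Carol ∩ Bashir: 10:00-11:45, 15:00-16:45.
So the common availability across everyone is 10:00-11:45, 15:00-16:45.
Summing the common windows: 105 + 105 = 210 minutes.

210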